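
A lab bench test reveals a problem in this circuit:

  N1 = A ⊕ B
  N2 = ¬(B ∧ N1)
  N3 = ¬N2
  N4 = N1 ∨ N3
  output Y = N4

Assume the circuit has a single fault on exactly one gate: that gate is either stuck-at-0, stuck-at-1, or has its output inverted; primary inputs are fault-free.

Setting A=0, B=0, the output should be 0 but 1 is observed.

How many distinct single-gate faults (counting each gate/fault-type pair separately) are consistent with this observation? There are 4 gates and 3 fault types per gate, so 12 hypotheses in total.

Fault-free: N1=0, N2=1, N3=0, N4=0 → 0. Observed 1.
  N1 stuck-at-0: output 0 ✗
  N1 stuck-at-1: output 1 ✓
  N1 inverted output: output 1 ✓
  N2 stuck-at-0: output 1 ✓
  N2 stuck-at-1: output 0 ✗
  N2 inverted output: output 1 ✓
  N3 stuck-at-0: output 0 ✗
  N3 stuck-at-1: output 1 ✓
  N3 inverted output: output 1 ✓
  N4 stuck-at-0: output 0 ✗
  N4 stuck-at-1: output 1 ✓
  N4 inverted output: output 1 ✓
Consistent faults: {N1 stuck-at-1, N1 inverted output, N2 stuck-at-0, N2 inverted output, N3 stuck-at-1, N3 inverted output, N4 stuck-at-1, N4 inverted output} — 8 in all.

8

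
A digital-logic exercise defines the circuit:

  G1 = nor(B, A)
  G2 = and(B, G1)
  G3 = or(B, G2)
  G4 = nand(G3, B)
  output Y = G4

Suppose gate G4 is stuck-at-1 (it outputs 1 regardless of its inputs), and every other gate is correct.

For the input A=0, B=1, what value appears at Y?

1

Propagate with G4 forced: G1=0, G2=0, G3=1, G4=1 [stuck-at-1].
So Y = 1. (Without the fault it would be 0.)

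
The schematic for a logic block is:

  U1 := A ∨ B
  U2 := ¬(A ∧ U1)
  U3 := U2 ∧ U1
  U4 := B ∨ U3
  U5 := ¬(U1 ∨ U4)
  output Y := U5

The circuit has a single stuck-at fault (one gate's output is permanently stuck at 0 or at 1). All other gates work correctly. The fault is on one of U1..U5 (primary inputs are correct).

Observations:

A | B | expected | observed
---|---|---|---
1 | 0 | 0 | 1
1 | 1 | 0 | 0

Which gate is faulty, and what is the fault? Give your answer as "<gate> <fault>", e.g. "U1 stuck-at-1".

Fault-free values for test 1 (A=1, B=0): U1=1, U2=0, U3=0, U4=0, U5=0, giving Y=0. Observed 1.
Test 1: faults giving observed 1 are {U1 stuck-at-0, U5 stuck-at-1}.
Test 2 (A=1, B=1): fault-free U1=1, U2=0, U3=0, U4=1, U5=0 → 0; observed 0. Eliminates U5 stuck-at-1.
Only U1 stuck-at-0 is consistent with every test.

U1 stuck-at-0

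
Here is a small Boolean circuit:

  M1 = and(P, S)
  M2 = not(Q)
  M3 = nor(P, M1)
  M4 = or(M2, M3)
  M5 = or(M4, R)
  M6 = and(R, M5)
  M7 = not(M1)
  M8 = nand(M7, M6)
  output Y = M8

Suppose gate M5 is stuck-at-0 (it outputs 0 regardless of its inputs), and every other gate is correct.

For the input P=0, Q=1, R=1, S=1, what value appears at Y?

1

Propagate with M5 forced: M1=0, M2=0, M3=1, M4=1, M5=0 [stuck-at-0], M6=0, M7=1, M8=1.
So Y = 1. (Without the fault it would be 0.)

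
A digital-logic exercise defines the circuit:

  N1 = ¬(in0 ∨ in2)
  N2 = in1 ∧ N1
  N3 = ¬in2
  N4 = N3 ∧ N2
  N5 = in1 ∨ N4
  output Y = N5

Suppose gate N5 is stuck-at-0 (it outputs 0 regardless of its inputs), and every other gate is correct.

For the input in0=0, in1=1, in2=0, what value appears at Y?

0

Propagate with N5 forced: N1=1, N2=1, N3=1, N4=1, N5=0 [stuck-at-0].
So Y = 0. (Without the fault it would be 1.)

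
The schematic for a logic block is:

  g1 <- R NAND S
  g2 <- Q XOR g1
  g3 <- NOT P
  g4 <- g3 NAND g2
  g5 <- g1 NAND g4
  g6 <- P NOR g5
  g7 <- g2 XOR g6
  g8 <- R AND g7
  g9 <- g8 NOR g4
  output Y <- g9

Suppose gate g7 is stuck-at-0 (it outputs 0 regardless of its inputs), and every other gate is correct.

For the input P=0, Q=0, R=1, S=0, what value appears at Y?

1

Propagate with g7 forced: g1=1, g2=1, g3=1, g4=0, g5=1, g6=0, g7=0 [stuck-at-0], g8=0, g9=1.
So Y = 1. (Without the fault it would be 0.)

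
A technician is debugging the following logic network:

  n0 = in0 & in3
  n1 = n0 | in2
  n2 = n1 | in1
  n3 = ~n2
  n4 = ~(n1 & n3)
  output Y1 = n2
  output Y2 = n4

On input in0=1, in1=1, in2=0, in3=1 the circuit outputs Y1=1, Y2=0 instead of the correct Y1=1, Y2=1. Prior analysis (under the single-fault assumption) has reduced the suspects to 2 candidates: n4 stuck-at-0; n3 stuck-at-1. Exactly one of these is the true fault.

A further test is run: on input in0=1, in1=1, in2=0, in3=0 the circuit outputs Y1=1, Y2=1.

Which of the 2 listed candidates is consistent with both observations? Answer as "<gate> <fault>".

Evaluate each candidate on input in0=1, in1=1, in2=0, in3=0:
  n4 stuck-at-0: n0=0, n1=0, n2=1, n3=0, n4=0 [stuck-at-0] → Y1=1, Y2=0 — eliminated
  n3 stuck-at-1: n0=0, n1=0, n2=1, n3=1 [stuck-at-1], n4=1 → Y1=1, Y2=1 — matches
Only n3 stuck-at-1 reproduces the observed Y1=1, Y2=1.

n3 stuck-at-1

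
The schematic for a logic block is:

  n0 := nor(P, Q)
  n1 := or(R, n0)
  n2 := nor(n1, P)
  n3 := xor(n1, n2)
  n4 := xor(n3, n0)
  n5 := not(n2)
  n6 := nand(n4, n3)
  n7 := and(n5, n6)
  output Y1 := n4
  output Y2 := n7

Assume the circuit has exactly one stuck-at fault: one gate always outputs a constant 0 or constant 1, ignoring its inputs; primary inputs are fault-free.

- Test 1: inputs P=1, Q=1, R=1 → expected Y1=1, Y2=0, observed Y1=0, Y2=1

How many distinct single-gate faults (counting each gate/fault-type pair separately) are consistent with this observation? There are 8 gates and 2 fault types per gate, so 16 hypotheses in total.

4

Fault-free: n0=0, n1=1, n2=0, n3=1, n4=1, n5=1, n6=0, n7=0 → Y1=1, Y2=0. Observed Y1=0, Y2=1.
  n0: stuck-at-1 ✓; others ✗
  n1: stuck-at-0 ✓; others ✗
  n2: none of the 2 fault types match ✗
  n3: stuck-at-0 ✓; others ✗
  n4: stuck-at-0 ✓; others ✗
  n5: none of the 2 fault types match ✗
  n6: none of the 2 fault types match ✗
  n7: none of the 2 fault types match ✗
Consistent faults: {n0 stuck-at-1, n1 stuck-at-0, n3 stuck-at-0, n4 stuck-at-0} — 4 in all.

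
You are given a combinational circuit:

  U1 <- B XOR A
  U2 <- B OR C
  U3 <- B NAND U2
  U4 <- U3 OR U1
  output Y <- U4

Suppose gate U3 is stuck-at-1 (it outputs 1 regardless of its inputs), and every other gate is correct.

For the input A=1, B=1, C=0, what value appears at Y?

1

Propagate with U3 forced: U1=0, U2=1, U3=1 [stuck-at-1], U4=1.
So Y = 1. (Without the fault it would be 0.)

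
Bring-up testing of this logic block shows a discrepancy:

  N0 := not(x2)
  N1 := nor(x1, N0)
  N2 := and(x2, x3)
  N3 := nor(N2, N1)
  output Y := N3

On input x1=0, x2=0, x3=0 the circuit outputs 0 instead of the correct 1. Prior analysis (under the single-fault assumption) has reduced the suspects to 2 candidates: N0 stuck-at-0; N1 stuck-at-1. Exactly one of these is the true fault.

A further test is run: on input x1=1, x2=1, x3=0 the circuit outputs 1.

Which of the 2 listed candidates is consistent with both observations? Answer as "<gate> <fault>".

N0 stuck-at-0

Evaluate each candidate on input x1=1, x2=1, x3=0:
  N0 stuck-at-0: N0=0 [stuck-at-0], N1=0, N2=0, N3=1 → 1 — matches
  N1 stuck-at-1: N0=0, N1=1 [stuck-at-1], N2=0, N3=0 → 0 — eliminated
Only N0 stuck-at-0 reproduces the observed 1.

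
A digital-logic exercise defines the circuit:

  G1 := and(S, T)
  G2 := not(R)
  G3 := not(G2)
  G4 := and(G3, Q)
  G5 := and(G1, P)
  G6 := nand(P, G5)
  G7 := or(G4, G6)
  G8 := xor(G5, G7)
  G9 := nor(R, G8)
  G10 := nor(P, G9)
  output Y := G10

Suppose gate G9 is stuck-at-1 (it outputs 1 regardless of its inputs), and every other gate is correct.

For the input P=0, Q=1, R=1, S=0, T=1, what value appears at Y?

0

Propagate with G9 forced: G1=0, G2=0, G3=1, G4=1, G5=0, G6=1, G7=1, G8=1, G9=1 [stuck-at-1], G10=0.
So Y = 0. (Without the fault it would be 1.)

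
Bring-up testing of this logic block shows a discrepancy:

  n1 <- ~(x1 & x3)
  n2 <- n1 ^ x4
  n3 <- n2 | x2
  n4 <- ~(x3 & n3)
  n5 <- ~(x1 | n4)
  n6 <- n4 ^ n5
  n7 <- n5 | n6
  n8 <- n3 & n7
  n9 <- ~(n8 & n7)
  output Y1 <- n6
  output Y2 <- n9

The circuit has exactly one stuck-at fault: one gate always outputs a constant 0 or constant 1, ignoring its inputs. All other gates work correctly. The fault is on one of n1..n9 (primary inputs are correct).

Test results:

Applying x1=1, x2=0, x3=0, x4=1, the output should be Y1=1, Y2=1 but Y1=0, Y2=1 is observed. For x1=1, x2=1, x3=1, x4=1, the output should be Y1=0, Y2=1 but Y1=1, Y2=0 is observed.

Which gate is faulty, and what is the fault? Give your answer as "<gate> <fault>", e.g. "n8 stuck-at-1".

Fault-free values for test 1 (x1=1, x2=0, x3=0, x4=1): n1=1, n2=0, n3=0, n4=1, n5=0, n6=1, n7=1, n8=0, n9=1, giving Y1=1, Y2=1. Observed Y1=0, Y2=1.
Test 1: faults giving observed Y1=0, Y2=1 are {n4 stuck-at-0, n5 stuck-at-1, n6 stuck-at-0}.
Test 2 (x1=1, x2=1, x3=1, x4=1): fault-free n1=0, n2=1, n3=1, n4=0, n5=0, n6=0, n7=0, n8=0, n9=1 → Y1=0, Y2=1; observed Y1=1, Y2=0. Eliminates n4 stuck-at-0, n6 stuck-at-0.
Only n5 stuck-at-1 is consistent with every test.

n5 stuck-at-1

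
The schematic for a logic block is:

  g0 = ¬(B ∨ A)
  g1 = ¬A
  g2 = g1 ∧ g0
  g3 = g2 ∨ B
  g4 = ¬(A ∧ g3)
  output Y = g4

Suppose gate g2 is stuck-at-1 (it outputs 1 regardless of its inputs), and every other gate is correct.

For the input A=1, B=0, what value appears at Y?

0

Propagate with g2 forced: g0=0, g1=0, g2=1 [stuck-at-1], g3=1, g4=0.
So Y = 0. (Without the fault it would be 1.)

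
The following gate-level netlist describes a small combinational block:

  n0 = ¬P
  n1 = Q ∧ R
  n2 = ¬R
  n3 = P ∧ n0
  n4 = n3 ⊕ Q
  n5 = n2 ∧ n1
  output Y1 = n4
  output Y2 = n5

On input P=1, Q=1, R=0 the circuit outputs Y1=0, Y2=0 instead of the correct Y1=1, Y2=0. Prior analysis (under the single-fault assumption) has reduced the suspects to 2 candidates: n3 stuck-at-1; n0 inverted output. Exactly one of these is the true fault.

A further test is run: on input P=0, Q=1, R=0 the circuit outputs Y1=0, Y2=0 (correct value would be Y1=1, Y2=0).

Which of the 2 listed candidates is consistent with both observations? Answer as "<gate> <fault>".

Evaluate each candidate on input P=0, Q=1, R=0:
  n3 stuck-at-1: n0=1, n1=0, n2=1, n3=1 [stuck-at-1], n4=0, n5=0 → Y1=0, Y2=0 — matches
  n0 inverted output: n0=0 [inverted output], n1=0, n2=1, n3=0, n4=1, n5=0 → Y1=1, Y2=0 — eliminated
Only n3 stuck-at-1 reproduces the observed Y1=0, Y2=0.

n3 stuck-at-1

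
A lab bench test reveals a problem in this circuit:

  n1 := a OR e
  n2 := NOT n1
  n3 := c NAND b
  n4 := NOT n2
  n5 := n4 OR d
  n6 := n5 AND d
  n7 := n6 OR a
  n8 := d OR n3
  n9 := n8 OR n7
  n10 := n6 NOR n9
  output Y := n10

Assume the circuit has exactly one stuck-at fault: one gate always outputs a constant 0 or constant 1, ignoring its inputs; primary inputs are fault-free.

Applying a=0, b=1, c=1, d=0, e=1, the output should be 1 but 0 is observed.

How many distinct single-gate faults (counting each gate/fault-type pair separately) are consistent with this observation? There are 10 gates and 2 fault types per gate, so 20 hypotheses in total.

Fault-free: n1=1, n2=0, n3=0, n4=1, n5=1, n6=0, n7=0, n8=0, n9=0, n10=1 → 1. Observed 0.
  n1: none of the 2 fault types match ✗
  n2: none of the 2 fault types match ✗
  n3: stuck-at-1 ✓; others ✗
  n4: none of the 2 fault types match ✗
  n5: none of the 2 fault types match ✗
  n6: stuck-at-1 ✓; others ✗
  n7: stuck-at-1 ✓; others ✗
  n8: stuck-at-1 ✓; others ✗
  n9: stuck-at-1 ✓; others ✗
  n10: stuck-at-0 ✓; others ✗
Consistent faults: {n3 stuck-at-1, n6 stuck-at-1, n7 stuck-at-1, n8 stuck-at-1, n9 stuck-at-1, n10 stuck-at-0} — 6 in all.

6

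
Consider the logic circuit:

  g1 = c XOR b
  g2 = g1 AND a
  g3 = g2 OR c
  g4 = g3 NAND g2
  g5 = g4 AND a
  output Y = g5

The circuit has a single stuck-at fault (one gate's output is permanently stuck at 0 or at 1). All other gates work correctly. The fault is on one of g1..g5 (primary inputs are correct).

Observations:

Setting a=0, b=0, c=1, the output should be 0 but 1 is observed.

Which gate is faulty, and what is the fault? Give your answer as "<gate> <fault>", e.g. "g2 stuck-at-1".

Fault-free values for test 1 (a=0, b=0, c=1): g1=1, g2=0, g3=1, g4=1, g5=0, giving Y=0. Observed 1.
Test 1: faults giving observed 1 are {g5 stuck-at-1}.
Only g5 stuck-at-1 is consistent with every test.

g5 stuck-at-1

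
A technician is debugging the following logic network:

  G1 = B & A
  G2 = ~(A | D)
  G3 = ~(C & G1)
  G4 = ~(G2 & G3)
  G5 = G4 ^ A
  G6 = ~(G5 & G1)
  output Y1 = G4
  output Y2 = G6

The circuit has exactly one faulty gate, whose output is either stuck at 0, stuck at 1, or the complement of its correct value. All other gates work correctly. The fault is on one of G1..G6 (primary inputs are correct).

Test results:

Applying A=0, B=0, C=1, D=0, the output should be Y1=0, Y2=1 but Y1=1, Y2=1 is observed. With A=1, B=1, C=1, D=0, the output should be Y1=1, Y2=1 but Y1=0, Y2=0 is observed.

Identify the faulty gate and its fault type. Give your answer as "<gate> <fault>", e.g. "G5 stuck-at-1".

Fault-free values for test 1 (A=0, B=0, C=1, D=0): G1=0, G2=1, G3=1, G4=0, G5=0, G6=1, giving Y1=0, Y2=1. Observed Y1=1, Y2=1.
Test 1: faults giving observed Y1=1, Y2=1 are {G2 stuck-at-0, G2 inverted output, G3 stuck-at-0, G3 inverted output, G4 stuck-at-1, G4 inverted output}.
Test 2 (A=1, B=1, C=1, D=0): fault-free G1=1, G2=0, G3=0, G4=1, G5=0, G6=1 → Y1=1, Y2=1; observed Y1=0, Y2=0. Eliminates G2 stuck-at-0, G2 inverted output, G3 stuck-at-0, G3 inverted output, G4 stuck-at-1.
Only G4 inverted output is consistent with every test.

G4 inverted output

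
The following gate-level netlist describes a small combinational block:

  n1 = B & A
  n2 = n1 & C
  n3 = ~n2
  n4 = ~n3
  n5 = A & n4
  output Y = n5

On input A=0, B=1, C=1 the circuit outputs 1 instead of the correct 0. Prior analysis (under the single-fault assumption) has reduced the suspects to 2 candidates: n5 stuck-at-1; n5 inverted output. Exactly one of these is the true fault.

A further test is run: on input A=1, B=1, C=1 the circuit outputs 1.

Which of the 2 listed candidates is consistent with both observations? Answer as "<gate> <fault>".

Evaluate each candidate on input A=1, B=1, C=1:
  n5 stuck-at-1: n1=1, n2=1, n3=0, n4=1, n5=1 [stuck-at-1] → 1 — matches
  n5 inverted output: n1=1, n2=1, n3=0, n4=1, n5=0 [inverted output] → 0 — eliminated
Only n5 stuck-at-1 reproduces the observed 1.

n5 stuck-at-1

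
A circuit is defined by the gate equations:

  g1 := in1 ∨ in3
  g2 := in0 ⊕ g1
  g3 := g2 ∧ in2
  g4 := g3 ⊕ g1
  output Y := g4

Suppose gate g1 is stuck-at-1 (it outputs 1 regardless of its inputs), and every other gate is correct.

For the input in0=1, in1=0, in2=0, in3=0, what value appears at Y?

Propagate with g1 forced: g1=1 [stuck-at-1], g2=0, g3=0, g4=1.
So Y = 1. (Without the fault it would be 0.)

1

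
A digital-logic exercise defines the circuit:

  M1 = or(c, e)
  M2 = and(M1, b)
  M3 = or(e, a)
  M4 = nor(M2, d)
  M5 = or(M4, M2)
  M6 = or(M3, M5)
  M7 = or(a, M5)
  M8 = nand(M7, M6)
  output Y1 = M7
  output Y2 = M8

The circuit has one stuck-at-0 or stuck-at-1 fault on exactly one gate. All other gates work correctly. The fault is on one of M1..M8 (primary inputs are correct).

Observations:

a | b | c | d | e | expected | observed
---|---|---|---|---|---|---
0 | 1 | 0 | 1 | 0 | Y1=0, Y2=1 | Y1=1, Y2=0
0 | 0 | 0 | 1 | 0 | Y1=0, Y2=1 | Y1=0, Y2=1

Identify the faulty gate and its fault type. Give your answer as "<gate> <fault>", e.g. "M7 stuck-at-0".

M1 stuck-at-1

Fault-free values for test 1 (a=0, b=1, c=0, d=1, e=0): M1=0, M2=0, M3=0, M4=0, M5=0, M6=0, M7=0, M8=1, giving Y1=0, Y2=1. Observed Y1=1, Y2=0.
Test 1: faults giving observed Y1=1, Y2=0 are {M1 stuck-at-1, M2 stuck-at-1, M4 stuck-at-1, M5 stuck-at-1}.
Test 2 (a=0, b=0, c=0, d=1, e=0): fault-free M1=0, M2=0, M3=0, M4=0, M5=0, M6=0, M7=0, M8=1 → Y1=0, Y2=1; observed Y1=0, Y2=1. Eliminates M2 stuck-at-1, M4 stuck-at-1, M5 stuck-at-1.
Only M1 stuck-at-1 is consistent with every test.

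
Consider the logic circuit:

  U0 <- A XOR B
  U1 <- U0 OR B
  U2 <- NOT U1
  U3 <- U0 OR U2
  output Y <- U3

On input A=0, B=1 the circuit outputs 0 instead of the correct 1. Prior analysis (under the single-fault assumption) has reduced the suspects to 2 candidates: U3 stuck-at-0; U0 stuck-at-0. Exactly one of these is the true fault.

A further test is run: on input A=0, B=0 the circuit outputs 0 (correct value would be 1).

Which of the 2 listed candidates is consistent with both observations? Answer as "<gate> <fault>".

Evaluate each candidate on input A=0, B=0:
  U3 stuck-at-0: U0=0, U1=0, U2=1, U3=0 [stuck-at-0] → 0 — matches
  U0 stuck-at-0: U0=0 [stuck-at-0], U1=0, U2=1, U3=1 → 1 — eliminated
Only U3 stuck-at-0 reproduces the observed 0.

U3 stuck-at-0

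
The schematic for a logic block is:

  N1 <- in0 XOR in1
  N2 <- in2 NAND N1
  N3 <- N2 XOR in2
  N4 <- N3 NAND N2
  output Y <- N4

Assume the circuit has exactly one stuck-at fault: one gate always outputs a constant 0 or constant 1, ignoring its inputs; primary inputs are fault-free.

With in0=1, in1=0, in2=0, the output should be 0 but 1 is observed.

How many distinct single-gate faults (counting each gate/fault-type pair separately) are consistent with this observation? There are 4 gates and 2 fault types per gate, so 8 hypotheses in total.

3

Fault-free: N1=1, N2=1, N3=1, N4=0 → 0. Observed 1.
  N1 stuck-at-0: output 0 ✗
  N1 stuck-at-1: output 0 ✗
  N2 stuck-at-0: output 1 ✓
  N2 stuck-at-1: output 0 ✗
  N3 stuck-at-0: output 1 ✓
  N3 stuck-at-1: output 0 ✗
  N4 stuck-at-0: output 0 ✗
  N4 stuck-at-1: output 1 ✓
Consistent faults: {N2 stuck-at-0, N3 stuck-at-0, N4 stuck-at-1} — 3 in all.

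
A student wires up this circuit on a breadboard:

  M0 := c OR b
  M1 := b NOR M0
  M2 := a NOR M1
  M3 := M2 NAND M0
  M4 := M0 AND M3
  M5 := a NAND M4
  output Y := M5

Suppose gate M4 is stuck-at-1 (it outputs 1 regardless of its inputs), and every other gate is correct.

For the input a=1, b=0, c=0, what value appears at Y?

0

Propagate with M4 forced: M0=0, M1=1, M2=0, M3=1, M4=1 [stuck-at-1], M5=0.
So Y = 0. (Without the fault it would be 1.)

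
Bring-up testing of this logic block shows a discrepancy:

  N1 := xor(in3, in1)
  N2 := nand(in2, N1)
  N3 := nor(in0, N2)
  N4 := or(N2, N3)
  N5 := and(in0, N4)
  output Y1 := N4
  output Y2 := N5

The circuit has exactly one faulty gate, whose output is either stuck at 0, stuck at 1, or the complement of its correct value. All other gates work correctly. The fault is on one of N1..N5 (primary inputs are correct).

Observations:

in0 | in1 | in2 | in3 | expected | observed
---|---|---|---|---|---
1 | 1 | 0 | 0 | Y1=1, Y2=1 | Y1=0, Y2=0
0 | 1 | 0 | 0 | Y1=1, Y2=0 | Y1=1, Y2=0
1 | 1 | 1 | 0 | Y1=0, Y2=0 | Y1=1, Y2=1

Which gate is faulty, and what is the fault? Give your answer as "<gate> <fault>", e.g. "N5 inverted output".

N2 inverted output

Fault-free values for test 1 (in0=1, in1=1, in2=0, in3=0): N1=1, N2=1, N3=0, N4=1, N5=1, giving Y1=1, Y2=1. Observed Y1=0, Y2=0.
Test 1: faults giving observed Y1=0, Y2=0 are {N2 stuck-at-0, N2 inverted output, N4 stuck-at-0, N4 inverted output}.
Test 2 (in0=0, in1=1, in2=0, in3=0): fault-free N1=1, N2=1, N3=0, N4=1, N5=0 → Y1=1, Y2=0; observed Y1=1, Y2=0. Eliminates N4 stuck-at-0, N4 inverted output.
Test 3 (in0=1, in1=1, in2=1, in3=0): fault-free N1=1, N2=0, N3=0, N4=0, N5=0 → Y1=0, Y2=0; observed Y1=1, Y2=1. Eliminates N2 stuck-at-0.
Only N2 inverted output is consistent with every test.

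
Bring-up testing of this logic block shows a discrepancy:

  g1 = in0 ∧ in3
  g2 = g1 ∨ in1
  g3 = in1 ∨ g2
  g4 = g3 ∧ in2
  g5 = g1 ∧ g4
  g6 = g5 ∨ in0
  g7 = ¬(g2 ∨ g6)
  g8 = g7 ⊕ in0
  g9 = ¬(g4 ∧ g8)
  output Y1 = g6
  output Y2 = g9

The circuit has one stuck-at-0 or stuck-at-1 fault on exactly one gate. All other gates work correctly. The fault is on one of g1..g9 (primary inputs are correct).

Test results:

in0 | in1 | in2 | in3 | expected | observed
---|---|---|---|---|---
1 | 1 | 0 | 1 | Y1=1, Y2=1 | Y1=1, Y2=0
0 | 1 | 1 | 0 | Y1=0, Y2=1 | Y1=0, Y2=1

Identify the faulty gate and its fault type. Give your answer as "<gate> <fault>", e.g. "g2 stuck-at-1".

g4 stuck-at-1

Fault-free values for test 1 (in0=1, in1=1, in2=0, in3=1): g1=1, g2=1, g3=1, g4=0, g5=0, g6=1, g7=0, g8=1, g9=1, giving Y1=1, Y2=1. Observed Y1=1, Y2=0.
Test 1: faults giving observed Y1=1, Y2=0 are {g4 stuck-at-1, g9 stuck-at-0}.
Test 2 (in0=0, in1=1, in2=1, in3=0): fault-free g1=0, g2=1, g3=1, g4=1, g5=0, g6=0, g7=0, g8=0, g9=1 → Y1=0, Y2=1; observed Y1=0, Y2=1. Eliminates g9 stuck-at-0.
Only g4 stuck-at-1 is consistent with every test.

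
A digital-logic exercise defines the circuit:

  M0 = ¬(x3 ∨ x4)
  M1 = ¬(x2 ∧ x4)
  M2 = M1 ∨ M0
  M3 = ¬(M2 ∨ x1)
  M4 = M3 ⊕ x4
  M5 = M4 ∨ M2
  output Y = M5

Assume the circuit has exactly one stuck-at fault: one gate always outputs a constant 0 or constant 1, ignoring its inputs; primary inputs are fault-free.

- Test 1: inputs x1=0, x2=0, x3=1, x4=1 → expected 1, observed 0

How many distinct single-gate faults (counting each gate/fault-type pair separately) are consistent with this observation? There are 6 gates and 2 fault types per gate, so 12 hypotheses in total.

Fault-free: M0=0, M1=1, M2=1, M3=0, M4=1, M5=1 → 1. Observed 0.
  M0 stuck-at-0: output 1 ✗
  M0 stuck-at-1: output 1 ✗
  M1 stuck-at-0: output 0 ✓
  M1 stuck-at-1: output 1 ✗
  M2 stuck-at-0: output 0 ✓
  M2 stuck-at-1: output 1 ✗
  M3 stuck-at-0: output 1 ✗
  M3 stuck-at-1: output 1 ✗
  M4 stuck-at-0: output 1 ✗
  M4 stuck-at-1: output 1 ✗
  M5 stuck-at-0: output 0 ✓
  M5 stuck-at-1: output 1 ✗
Consistent faults: {M1 stuck-at-0, M2 stuck-at-0, M5 stuck-at-0} — 3 in all.

3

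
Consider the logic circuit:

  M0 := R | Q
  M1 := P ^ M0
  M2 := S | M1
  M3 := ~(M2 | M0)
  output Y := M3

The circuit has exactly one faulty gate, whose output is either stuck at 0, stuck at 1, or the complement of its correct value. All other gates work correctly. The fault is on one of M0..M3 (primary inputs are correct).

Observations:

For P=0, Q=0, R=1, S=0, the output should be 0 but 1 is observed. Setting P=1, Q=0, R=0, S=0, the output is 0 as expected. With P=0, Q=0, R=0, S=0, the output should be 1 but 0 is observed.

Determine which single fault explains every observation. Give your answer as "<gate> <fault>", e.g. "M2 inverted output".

M0 inverted output

Fault-free values for test 1 (P=0, Q=0, R=1, S=0): M0=1, M1=1, M2=1, M3=0, giving Y=0. Observed 1.
Test 1: faults giving observed 1 are {M0 stuck-at-0, M0 inverted output, M3 stuck-at-1, M3 inverted output}.
Test 2 (P=1, Q=0, R=0, S=0): fault-free M0=0, M1=1, M2=1, M3=0 → 0; observed 0. Eliminates M3 stuck-at-1, M3 inverted output.
Test 3 (P=0, Q=0, R=0, S=0): fault-free M0=0, M1=0, M2=0, M3=1 → 1; observed 0. Eliminates M0 stuck-at-0.
Only M0 inverted output is consistent with every test.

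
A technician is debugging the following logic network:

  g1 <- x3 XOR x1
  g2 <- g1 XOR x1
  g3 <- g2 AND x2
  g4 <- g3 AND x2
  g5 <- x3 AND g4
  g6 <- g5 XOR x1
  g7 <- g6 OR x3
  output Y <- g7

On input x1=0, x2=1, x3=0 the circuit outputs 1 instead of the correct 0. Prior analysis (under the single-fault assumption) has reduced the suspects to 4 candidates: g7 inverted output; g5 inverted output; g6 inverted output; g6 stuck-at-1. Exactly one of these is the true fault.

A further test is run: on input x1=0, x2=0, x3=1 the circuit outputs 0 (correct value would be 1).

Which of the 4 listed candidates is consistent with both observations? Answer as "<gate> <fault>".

g7 inverted output

Evaluate each candidate on input x1=0, x2=0, x3=1:
  g7 inverted output: g1=1, g2=1, g3=0, g4=0, g5=0, g6=0, g7=0 [inverted output] → 0 — matches
  g5 inverted output: g1=1, g2=1, g3=0, g4=0, g5=1 [inverted output], g6=1, g7=1 → 1 — eliminated
  g6 inverted output: g1=1, g2=1, g3=0, g4=0, g5=0, g6=1 [inverted output], g7=1 → 1 — eliminated
  g6 stuck-at-1: g1=1, g2=1, g3=0, g4=0, g5=0, g6=1 [stuck-at-1], g7=1 → 1 — eliminated
Only g7 inverted output reproduces the observed 0.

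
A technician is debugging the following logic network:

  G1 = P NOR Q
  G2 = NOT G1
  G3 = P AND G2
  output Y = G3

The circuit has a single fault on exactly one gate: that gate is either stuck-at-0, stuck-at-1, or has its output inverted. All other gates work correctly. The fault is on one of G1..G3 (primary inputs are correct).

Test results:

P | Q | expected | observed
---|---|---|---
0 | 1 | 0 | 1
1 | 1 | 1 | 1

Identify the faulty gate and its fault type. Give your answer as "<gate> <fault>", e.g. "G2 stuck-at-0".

Fault-free values for test 1 (P=0, Q=1): G1=0, G2=1, G3=0, giving Y=0. Observed 1.
Test 1: faults giving observed 1 are {G3 stuck-at-1, G3 inverted output}.
Test 2 (P=1, Q=1): fault-free G1=0, G2=1, G3=1 → 1; observed 1. Eliminates G3 inverted output.
Only G3 stuck-at-1 is consistent with every test.

G3 stuck-at-1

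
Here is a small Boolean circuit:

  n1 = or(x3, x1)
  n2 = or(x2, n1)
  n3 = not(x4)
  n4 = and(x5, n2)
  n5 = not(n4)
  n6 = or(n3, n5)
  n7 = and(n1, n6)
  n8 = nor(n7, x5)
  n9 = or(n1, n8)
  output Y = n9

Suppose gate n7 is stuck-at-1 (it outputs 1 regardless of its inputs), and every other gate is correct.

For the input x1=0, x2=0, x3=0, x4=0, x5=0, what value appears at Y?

Propagate with n7 forced: n1=0, n2=0, n3=1, n4=0, n5=1, n6=1, n7=1 [stuck-at-1], n8=0, n9=0.
So Y = 0. (Without the fault it would be 1.)

0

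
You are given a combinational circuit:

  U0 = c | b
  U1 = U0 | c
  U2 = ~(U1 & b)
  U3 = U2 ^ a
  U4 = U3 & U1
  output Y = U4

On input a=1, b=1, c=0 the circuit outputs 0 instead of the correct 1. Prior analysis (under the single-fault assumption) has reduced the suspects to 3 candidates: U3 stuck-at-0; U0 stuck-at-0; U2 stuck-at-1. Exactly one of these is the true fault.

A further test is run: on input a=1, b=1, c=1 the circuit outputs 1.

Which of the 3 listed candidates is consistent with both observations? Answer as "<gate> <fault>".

Evaluate each candidate on input a=1, b=1, c=1:
  U3 stuck-at-0: U0=1, U1=1, U2=0, U3=0 [stuck-at-0], U4=0 → 0 — eliminated
  U0 stuck-at-0: U0=0 [stuck-at-0], U1=1, U2=0, U3=1, U4=1 → 1 — matches
  U2 stuck-at-1: U0=1, U1=1, U2=1 [stuck-at-1], U3=0, U4=0 → 0 — eliminated
Only U0 stuck-at-0 reproduces the observed 1.

U0 stuck-at-0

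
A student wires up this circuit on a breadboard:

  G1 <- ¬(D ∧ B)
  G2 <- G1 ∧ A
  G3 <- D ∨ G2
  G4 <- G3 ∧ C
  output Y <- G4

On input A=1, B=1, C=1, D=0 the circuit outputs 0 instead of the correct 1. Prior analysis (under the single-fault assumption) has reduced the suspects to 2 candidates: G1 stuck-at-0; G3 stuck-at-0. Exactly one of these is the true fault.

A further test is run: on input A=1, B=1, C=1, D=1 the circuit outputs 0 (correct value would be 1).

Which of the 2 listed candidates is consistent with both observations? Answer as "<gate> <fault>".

Evaluate each candidate on input A=1, B=1, C=1, D=1:
  G1 stuck-at-0: G1=0 [stuck-at-0], G2=0, G3=1, G4=1 → 1 — eliminated
  G3 stuck-at-0: G1=0, G2=0, G3=0 [stuck-at-0], G4=0 → 0 — matches
Only G3 stuck-at-0 reproduces the observed 0.

G3 stuck-at-0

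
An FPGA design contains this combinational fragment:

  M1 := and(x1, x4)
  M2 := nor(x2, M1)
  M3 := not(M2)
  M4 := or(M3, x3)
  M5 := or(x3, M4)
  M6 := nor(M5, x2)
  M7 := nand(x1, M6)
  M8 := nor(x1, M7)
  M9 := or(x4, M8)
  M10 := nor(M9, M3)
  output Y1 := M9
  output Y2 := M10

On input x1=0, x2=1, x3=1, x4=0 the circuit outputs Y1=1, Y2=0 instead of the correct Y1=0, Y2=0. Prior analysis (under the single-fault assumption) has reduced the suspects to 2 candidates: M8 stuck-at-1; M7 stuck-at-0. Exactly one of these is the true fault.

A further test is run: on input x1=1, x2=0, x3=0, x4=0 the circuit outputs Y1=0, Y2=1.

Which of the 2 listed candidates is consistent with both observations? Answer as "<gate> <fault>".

M7 stuck-at-0

Evaluate each candidate on input x1=1, x2=0, x3=0, x4=0:
  M8 stuck-at-1: M1=0, M2=1, M3=0, M4=0, M5=0, M6=1, M7=0, M8=1 [stuck-at-1], M9=1, M10=0 → Y1=1, Y2=0 — eliminated
  M7 stuck-at-0: M1=0, M2=1, M3=0, M4=0, M5=0, M6=1, M7=0 [stuck-at-0], M8=0, M9=0, M10=1 → Y1=0, Y2=1 — matches
Only M7 stuck-at-0 reproduces the observed Y1=0, Y2=1.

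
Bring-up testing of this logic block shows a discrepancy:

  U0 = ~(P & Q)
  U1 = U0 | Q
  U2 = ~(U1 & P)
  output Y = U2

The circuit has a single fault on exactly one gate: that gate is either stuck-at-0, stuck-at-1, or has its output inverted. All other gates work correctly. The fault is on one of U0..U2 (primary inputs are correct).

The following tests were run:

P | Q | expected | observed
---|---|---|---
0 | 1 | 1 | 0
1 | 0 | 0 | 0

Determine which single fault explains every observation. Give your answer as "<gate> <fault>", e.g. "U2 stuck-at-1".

U2 stuck-at-0

Fault-free values for test 1 (P=0, Q=1): U0=1, U1=1, U2=1, giving Y=1. Observed 0.
Test 1: faults giving observed 0 are {U2 stuck-at-0, U2 inverted output}.
Test 2 (P=1, Q=0): fault-free U0=1, U1=1, U2=0 → 0; observed 0. Eliminates U2 inverted output.
Only U2 stuck-at-0 is consistent with every test.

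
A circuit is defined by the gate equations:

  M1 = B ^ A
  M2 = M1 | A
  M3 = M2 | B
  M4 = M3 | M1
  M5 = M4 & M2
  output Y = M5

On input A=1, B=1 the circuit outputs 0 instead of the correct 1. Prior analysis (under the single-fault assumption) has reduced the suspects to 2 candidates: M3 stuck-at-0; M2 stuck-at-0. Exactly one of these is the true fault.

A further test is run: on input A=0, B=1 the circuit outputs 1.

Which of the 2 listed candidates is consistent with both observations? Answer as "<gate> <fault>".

Evaluate each candidate on input A=0, B=1:
  M3 stuck-at-0: M1=1, M2=1, M3=0 [stuck-at-0], M4=1, M5=1 → 1 — matches
  M2 stuck-at-0: M1=1, M2=0 [stuck-at-0], M3=1, M4=1, M5=0 → 0 — eliminated
Only M3 stuck-at-0 reproduces the observed 1.

M3 stuck-at-0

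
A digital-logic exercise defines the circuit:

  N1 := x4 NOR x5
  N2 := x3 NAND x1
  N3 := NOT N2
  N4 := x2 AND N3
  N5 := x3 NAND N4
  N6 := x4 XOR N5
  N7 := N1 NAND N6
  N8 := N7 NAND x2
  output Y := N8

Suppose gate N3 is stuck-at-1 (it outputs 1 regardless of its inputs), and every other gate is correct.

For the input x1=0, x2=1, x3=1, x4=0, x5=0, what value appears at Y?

0

Propagate with N3 forced: N1=1, N2=1, N3=1 [stuck-at-1], N4=1, N5=0, N6=0, N7=1, N8=0.
So Y = 0. (Without the fault it would be 1.)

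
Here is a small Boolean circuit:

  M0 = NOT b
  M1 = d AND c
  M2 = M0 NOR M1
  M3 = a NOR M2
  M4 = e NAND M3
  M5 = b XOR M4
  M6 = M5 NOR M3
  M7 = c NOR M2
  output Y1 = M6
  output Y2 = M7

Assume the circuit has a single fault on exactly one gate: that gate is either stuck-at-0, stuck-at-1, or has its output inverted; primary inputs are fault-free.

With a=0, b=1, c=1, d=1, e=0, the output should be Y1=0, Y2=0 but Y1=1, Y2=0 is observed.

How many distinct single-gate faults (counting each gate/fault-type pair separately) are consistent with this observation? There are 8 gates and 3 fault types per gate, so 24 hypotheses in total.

Fault-free: M0=0, M1=1, M2=0, M3=1, M4=1, M5=0, M6=0, M7=0 → Y1=0, Y2=0. Observed Y1=1, Y2=0.
  M0: none of the 3 fault types match ✗
  M1: stuck-at-0, inverted output ✓; others ✗
  M2: stuck-at-1, inverted output ✓; others ✗
  M3: stuck-at-0, inverted output ✓; others ✗
  M4: none of the 3 fault types match ✗
  M5: none of the 3 fault types match ✗
  M6: stuck-at-1, inverted output ✓; others ✗
  M7: none of the 3 fault types match ✗
Consistent faults: {M1 stuck-at-0, M1 inverted output, M2 stuck-at-1, M2 inverted output, M3 stuck-at-0, M3 inverted output, M6 stuck-at-1, M6 inverted output} — 8 in all.

8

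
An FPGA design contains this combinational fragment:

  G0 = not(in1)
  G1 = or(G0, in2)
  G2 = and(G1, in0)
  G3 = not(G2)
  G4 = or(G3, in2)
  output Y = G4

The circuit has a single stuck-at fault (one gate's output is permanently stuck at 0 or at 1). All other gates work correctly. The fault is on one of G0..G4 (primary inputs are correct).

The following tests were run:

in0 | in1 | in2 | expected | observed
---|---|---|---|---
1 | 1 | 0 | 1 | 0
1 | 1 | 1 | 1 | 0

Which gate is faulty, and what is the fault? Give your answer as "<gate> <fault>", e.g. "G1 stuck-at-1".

Fault-free values for test 1 (in0=1, in1=1, in2=0): G0=0, G1=0, G2=0, G3=1, G4=1, giving Y=1. Observed 0.
Test 1: faults giving observed 0 are {G0 stuck-at-1, G1 stuck-at-1, G2 stuck-at-1, G3 stuck-at-0, G4 stuck-at-0}.
Test 2 (in0=1, in1=1, in2=1): fault-free G0=0, G1=1, G2=1, G3=0, G4=1 → 1; observed 0. Eliminates G0 stuck-at-1, G1 stuck-at-1, G2 stuck-at-1, G3 stuck-at-0.
Only G4 stuck-at-0 is consistent with every test.

G4 stuck-at-0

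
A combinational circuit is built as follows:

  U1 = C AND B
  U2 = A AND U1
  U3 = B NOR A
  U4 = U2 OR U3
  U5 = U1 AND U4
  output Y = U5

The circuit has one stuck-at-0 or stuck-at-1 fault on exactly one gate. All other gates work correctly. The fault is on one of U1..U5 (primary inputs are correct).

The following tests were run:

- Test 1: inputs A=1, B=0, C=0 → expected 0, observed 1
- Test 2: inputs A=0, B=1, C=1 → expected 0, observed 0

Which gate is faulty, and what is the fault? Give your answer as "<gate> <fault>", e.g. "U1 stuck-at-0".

Fault-free values for test 1 (A=1, B=0, C=0): U1=0, U2=0, U3=0, U4=0, U5=0, giving Y=0. Observed 1.
Test 1: faults giving observed 1 are {U1 stuck-at-1, U5 stuck-at-1}.
Test 2 (A=0, B=1, C=1): fault-free U1=1, U2=0, U3=0, U4=0, U5=0 → 0; observed 0. Eliminates U5 stuck-at-1.
Only U1 stuck-at-1 is consistent with every test.

U1 stuck-at-1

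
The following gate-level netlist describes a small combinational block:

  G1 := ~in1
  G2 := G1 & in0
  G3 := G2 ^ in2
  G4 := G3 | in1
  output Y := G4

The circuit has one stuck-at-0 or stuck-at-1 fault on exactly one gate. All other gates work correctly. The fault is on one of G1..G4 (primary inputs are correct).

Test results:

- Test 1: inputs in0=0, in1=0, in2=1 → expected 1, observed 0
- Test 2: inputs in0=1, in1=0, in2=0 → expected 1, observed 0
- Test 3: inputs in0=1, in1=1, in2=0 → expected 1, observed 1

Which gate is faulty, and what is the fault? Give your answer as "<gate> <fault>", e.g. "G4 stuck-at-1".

G3 stuck-at-0

Fault-free values for test 1 (in0=0, in1=0, in2=1): G1=1, G2=0, G3=1, G4=1, giving Y=1. Observed 0.
Test 1: faults giving observed 0 are {G2 stuck-at-1, G3 stuck-at-0, G4 stuck-at-0}.
Test 2 (in0=1, in1=0, in2=0): fault-free G1=1, G2=1, G3=1, G4=1 → 1; observed 0. Eliminates G2 stuck-at-1.
Test 3 (in0=1, in1=1, in2=0): fault-free G1=0, G2=0, G3=0, G4=1 → 1; observed 1. Eliminates G4 stuck-at-0.
Only G3 stuck-at-0 is consistent with every test.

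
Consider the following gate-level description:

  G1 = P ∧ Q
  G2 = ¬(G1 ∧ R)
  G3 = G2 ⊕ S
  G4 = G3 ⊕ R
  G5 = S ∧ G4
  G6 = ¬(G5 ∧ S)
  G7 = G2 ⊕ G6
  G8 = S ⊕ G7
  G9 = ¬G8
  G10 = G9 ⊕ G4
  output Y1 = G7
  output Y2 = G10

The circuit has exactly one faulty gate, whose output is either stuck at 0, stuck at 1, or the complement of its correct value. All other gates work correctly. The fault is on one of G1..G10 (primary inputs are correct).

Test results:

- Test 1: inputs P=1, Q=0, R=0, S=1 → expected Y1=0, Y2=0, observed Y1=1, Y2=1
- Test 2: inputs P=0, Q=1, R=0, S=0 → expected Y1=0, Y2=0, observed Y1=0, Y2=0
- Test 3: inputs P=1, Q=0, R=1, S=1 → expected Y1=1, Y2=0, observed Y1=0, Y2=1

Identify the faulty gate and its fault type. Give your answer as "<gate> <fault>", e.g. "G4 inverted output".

G5 inverted output

Fault-free values for test 1 (P=1, Q=0, R=0, S=1): G1=0, G2=1, G3=0, G4=0, G5=0, G6=1, G7=0, G8=1, G9=0, G10=0, giving Y1=0, Y2=0. Observed Y1=1, Y2=1.
Test 1: faults giving observed Y1=1, Y2=1 are {G5 stuck-at-1, G5 inverted output, G6 stuck-at-0, G6 inverted output, G7 stuck-at-1, G7 inverted output}.
Test 2 (P=0, Q=1, R=0, S=0): fault-free G1=0, G2=1, G3=1, G4=1, G5=0, G6=1, G7=0, G8=0, G9=1, G10=0 → Y1=0, Y2=0; observed Y1=0, Y2=0. Eliminates G6 stuck-at-0, G6 inverted output, G7 stuck-at-1, G7 inverted output.
Test 3 (P=1, Q=0, R=1, S=1): fault-free G1=0, G2=1, G3=0, G4=1, G5=1, G6=0, G7=1, G8=0, G9=1, G10=0 → Y1=1, Y2=0; observed Y1=0, Y2=1. Eliminates G5 stuck-at-1.
Only G5 inverted output is consistent with every test.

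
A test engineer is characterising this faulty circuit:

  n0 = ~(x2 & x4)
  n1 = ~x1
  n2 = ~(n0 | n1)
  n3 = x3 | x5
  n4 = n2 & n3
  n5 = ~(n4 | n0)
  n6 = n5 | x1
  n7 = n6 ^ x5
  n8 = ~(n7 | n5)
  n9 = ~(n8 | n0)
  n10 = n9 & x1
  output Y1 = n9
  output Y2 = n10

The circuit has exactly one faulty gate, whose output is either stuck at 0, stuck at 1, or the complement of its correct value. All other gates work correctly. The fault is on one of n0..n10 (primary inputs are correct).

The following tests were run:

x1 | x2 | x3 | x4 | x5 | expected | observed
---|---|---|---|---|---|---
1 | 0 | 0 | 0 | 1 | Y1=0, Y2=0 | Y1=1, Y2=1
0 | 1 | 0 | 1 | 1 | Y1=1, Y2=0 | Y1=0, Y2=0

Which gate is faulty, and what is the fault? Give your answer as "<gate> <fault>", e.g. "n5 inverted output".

Fault-free values for test 1 (x1=1, x2=0, x3=0, x4=0, x5=1): n0=1, n1=0, n2=0, n3=1, n4=0, n5=0, n6=1, n7=0, n8=1, n9=0, n10=0, giving Y1=0, Y2=0. Observed Y1=1, Y2=1.
Test 1: faults giving observed Y1=1, Y2=1 are {n9 stuck-at-1, n9 inverted output}.
Test 2 (x1=0, x2=1, x3=0, x4=1, x5=1): fault-free n0=0, n1=1, n2=0, n3=1, n4=0, n5=1, n6=1, n7=0, n8=0, n9=1, n10=0 → Y1=1, Y2=0; observed Y1=0, Y2=0. Eliminates n9 stuck-at-1.
Only n9 inverted output is consistent with every test.

n9 inverted output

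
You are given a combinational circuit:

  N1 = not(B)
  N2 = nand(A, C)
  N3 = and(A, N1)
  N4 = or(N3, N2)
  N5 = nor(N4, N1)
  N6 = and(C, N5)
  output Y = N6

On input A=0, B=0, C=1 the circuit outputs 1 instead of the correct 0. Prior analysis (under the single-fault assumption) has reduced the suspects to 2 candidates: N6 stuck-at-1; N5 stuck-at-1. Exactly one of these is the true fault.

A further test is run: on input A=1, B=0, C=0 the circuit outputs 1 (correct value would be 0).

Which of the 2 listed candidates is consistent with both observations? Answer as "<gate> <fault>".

N6 stuck-at-1

Evaluate each candidate on input A=1, B=0, C=0:
  N6 stuck-at-1: N1=1, N2=1, N3=1, N4=1, N5=0, N6=1 [stuck-at-1] → 1 — matches
  N5 stuck-at-1: N1=1, N2=1, N3=1, N4=1, N5=1 [stuck-at-1], N6=0 → 0 — eliminated
Only N6 stuck-at-1 reproduces the observed 1.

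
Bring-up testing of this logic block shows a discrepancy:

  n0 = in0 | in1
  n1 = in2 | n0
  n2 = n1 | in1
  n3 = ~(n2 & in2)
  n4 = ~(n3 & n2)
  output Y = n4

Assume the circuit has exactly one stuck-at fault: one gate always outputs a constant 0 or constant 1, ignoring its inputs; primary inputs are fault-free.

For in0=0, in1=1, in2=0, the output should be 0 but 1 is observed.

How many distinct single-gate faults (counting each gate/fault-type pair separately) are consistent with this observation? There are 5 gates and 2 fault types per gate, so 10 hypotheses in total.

Fault-free: n0=1, n1=1, n2=1, n3=1, n4=0 → 0. Observed 1.
  n0 stuck-at-0: output 0 ✗
  n0 stuck-at-1: output 0 ✗
  n1 stuck-at-0: output 0 ✗
  n1 stuck-at-1: output 0 ✗
  n2 stuck-at-0: output 1 ✓
  n2 stuck-at-1: output 0 ✗
  n3 stuck-at-0: output 1 ✓
  n3 stuck-at-1: output 0 ✗
  n4 stuck-at-0: output 0 ✗
  n4 stuck-at-1: output 1 ✓
Consistent faults: {n2 stuck-at-0, n3 stuck-at-0, n4 stuck-at-1} — 3 in all.

3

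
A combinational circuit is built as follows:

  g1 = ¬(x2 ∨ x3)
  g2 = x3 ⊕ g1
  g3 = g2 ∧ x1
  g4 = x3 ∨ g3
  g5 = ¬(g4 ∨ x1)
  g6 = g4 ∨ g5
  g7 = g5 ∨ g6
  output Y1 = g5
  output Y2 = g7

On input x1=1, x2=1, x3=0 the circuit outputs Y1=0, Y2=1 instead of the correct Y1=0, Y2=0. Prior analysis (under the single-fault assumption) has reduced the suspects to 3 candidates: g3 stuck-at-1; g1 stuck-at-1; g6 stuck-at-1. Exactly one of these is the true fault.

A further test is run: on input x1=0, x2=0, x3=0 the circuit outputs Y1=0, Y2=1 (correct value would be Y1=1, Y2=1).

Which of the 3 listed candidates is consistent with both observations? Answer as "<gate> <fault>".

g3 stuck-at-1

Evaluate each candidate on input x1=0, x2=0, x3=0:
  g3 stuck-at-1: g1=1, g2=1, g3=1 [stuck-at-1], g4=1, g5=0, g6=1, g7=1 → Y1=0, Y2=1 — matches
  g1 stuck-at-1: g1=1 [stuck-at-1], g2=1, g3=0, g4=0, g5=1, g6=1, g7=1 → Y1=1, Y2=1 — eliminated
  g6 stuck-at-1: g1=1, g2=1, g3=0, g4=0, g5=1, g6=1 [stuck-at-1], g7=1 → Y1=1, Y2=1 — eliminated
Only g3 stuck-at-1 reproduces the observed Y1=0, Y2=1.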